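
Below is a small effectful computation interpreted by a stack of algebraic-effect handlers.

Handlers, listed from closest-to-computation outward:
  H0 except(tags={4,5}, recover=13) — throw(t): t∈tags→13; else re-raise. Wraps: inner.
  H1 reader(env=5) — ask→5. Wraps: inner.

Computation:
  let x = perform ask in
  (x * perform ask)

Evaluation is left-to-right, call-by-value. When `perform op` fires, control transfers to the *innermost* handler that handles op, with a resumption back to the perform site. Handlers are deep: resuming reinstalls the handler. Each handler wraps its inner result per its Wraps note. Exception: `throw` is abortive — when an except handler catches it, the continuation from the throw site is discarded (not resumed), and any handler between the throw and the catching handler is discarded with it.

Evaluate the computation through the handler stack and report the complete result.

Answer: 25

Step-by-step:
ask @ H1 ⇒ 5
ask @ H1 ⇒ 5
H0 returns 25
H1 returns 25
= 25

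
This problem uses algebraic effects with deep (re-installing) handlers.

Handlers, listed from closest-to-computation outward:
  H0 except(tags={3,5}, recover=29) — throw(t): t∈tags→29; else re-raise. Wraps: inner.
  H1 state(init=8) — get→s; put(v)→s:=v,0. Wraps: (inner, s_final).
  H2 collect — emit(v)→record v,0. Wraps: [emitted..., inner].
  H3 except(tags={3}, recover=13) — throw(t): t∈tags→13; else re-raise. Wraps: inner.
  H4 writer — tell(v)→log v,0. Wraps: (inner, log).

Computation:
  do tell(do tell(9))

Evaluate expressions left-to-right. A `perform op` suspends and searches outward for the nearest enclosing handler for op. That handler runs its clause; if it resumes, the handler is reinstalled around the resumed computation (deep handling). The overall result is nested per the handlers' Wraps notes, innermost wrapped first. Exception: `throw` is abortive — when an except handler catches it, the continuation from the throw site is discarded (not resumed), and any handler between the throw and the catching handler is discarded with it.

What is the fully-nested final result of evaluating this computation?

Answer: ([(0, 8)], (9, 0))

Working:
tell(9) @ H4 ⇒ log+=9
tell(0) @ H4 ⇒ log+=0
H0 returns 0
H1 returns (0, 8)
H2 returns [(0, 8)]
H3 returns [(0, 8)]
H4 returns ([(0, 8)], (9, 0))
= ([(0, 8)], (9, 0))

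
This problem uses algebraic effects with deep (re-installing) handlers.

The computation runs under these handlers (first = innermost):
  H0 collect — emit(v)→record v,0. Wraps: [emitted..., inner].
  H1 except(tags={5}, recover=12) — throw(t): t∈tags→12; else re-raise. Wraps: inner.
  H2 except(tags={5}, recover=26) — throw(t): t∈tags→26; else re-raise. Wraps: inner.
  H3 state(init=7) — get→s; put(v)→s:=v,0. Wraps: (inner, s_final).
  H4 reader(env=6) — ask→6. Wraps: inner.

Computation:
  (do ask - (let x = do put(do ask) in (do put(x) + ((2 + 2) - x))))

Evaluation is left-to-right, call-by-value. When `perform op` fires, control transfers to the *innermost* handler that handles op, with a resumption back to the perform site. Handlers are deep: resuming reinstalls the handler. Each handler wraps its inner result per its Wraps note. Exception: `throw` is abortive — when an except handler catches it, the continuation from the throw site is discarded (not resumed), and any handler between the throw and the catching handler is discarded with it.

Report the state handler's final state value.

Answer: 0

Step-by-step:
ask @ H4 ⇒ 6
ask @ H4 ⇒ 6
put(6) @ H3 ⇒ s:=6
put(0) @ H3 ⇒ s:=0
H0 returns [2]
H1 returns [2]
H2 returns [2]
H3 returns ([2], 0)
H4 returns ([2], 0)
= ([2], 0)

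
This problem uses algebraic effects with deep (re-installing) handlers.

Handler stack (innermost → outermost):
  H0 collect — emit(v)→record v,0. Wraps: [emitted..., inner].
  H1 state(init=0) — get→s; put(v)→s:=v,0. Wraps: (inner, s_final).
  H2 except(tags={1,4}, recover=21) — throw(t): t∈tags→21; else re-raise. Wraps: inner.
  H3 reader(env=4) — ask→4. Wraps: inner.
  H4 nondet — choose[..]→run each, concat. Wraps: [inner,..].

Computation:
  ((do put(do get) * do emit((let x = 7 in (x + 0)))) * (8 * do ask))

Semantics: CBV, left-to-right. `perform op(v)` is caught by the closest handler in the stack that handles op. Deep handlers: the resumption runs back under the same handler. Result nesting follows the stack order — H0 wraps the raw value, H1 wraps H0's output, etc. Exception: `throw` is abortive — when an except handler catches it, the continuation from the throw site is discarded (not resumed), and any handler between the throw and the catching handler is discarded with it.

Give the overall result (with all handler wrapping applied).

Evaluation trace:
get @ H1 ⇒ 0
put(0) @ H1 ⇒ s:=0
emit(7) @ H0 ⇒ out+=7
ask @ H3 ⇒ 4
H0 returns [7, 0]
H1 returns ([7, 0], 0)
H2 returns ([7, 0], 0)
H3 returns ([7, 0], 0)
H4 returns [([7, 0], 0)]
= [([7, 0], 0)]

Answer: [([7, 0], 0)]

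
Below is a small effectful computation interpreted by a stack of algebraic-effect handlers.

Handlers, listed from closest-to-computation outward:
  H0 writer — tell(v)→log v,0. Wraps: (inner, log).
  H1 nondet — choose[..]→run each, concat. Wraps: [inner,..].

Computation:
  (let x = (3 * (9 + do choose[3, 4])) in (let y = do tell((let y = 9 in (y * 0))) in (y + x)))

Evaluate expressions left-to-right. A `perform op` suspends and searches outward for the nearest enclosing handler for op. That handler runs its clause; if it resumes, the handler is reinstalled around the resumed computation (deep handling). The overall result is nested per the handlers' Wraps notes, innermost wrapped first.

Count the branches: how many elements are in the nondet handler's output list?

Evaluation trace:
choose[3, 4] @ H1
  branch[0] choose=3:
    tell(0) @ H0 ⇒ log+=0
    H0 returns (36, (0))
    H1 returns [(36, (0))]
  branch[1] choose=4:
    tell(0) @ H0 ⇒ log+=0
    H0 returns (39, (0))
    H1 returns [(39, (0))]
= [(36, (0)), (39, (0))]

Answer: 2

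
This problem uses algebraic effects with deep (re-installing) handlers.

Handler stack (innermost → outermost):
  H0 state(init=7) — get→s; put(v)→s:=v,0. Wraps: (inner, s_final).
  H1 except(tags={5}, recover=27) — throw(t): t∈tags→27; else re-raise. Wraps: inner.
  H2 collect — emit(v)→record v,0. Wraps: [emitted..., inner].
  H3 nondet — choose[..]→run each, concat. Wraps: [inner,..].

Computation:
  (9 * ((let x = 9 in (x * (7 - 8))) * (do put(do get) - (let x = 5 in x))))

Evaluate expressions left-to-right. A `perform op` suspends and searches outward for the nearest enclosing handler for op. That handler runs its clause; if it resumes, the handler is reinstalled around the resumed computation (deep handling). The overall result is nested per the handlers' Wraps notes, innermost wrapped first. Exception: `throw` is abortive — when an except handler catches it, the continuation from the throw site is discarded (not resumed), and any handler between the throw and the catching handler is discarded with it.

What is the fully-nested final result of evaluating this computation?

Answer: [[(405, 7)]]

Evaluation trace:
get @ H0 ⇒ 7
put(7) @ H0 ⇒ s:=7
H0 returns (405, 7)
H1 returns (405, 7)
H2 returns [(405, 7)]
H3 returns [[(405, 7)]]
= [[(405, 7)]]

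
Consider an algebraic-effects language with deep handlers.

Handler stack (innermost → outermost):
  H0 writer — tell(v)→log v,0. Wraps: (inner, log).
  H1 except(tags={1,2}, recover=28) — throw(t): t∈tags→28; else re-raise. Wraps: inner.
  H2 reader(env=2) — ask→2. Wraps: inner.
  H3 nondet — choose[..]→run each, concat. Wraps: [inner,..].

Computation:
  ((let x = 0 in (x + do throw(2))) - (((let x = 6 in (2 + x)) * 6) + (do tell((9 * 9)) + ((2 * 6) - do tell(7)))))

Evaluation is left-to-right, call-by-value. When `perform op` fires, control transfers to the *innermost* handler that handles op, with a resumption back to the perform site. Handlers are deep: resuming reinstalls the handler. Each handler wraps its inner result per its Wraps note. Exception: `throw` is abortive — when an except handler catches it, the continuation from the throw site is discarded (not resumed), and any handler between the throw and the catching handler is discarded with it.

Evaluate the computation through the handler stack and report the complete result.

Evaluation trace:
throw(2) @ H1 caught ⇒ 28
H2 returns 28
H3 returns [28]
= [28]

Answer: [28]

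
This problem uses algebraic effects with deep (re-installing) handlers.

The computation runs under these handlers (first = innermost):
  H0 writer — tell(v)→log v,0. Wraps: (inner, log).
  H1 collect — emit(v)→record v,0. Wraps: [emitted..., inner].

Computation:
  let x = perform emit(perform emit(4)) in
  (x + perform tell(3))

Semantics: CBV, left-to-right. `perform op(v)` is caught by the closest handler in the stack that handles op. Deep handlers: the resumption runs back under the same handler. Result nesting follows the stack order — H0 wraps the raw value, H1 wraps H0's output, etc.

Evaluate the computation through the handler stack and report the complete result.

Answer: [4, 0, (0, (3))]

Working:
emit(4) @ H1 ⇒ out+=4
emit(0) @ H1 ⇒ out+=0
tell(3) @ H0 ⇒ log+=3
H0 returns (0, (3))
H1 returns [4, 0, (0, (3))]
= [4, 0, (0, (3))]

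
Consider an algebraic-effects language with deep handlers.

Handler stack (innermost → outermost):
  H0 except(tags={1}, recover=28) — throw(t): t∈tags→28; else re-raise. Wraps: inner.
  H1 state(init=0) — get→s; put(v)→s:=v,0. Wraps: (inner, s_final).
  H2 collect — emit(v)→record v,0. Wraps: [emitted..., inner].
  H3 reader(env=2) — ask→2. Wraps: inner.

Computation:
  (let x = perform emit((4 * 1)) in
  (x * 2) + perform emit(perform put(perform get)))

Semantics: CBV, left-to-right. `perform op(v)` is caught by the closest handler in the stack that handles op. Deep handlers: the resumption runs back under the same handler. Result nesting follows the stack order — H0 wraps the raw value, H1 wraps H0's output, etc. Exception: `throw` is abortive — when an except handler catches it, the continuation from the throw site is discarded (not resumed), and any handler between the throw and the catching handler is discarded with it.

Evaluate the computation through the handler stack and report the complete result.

Answer: [4, 0, (0, 0)]

Evaluation trace:
emit(4) @ H2 ⇒ out+=4
get @ H1 ⇒ 0
put(0) @ H1 ⇒ s:=0
emit(0) @ H2 ⇒ out+=0
H0 returns 0
H1 returns (0, 0)
H2 returns [4, 0, (0, 0)]
H3 returns [4, 0, (0, 0)]
= [4, 0, (0, 0)]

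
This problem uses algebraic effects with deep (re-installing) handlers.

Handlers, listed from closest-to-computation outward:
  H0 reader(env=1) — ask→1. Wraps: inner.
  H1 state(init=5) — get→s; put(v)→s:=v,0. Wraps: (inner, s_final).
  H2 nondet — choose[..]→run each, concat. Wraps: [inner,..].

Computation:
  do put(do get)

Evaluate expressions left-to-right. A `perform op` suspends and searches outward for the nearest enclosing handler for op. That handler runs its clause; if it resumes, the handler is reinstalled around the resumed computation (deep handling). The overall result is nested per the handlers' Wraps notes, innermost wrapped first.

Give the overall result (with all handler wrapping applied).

Answer: [(0, 5)]

Evaluation trace:
get @ H1 ⇒ 5
put(5) @ H1 ⇒ s:=5
H0 returns 0
H1 returns (0, 5)
H2 returns [(0, 5)]
= [(0, 5)]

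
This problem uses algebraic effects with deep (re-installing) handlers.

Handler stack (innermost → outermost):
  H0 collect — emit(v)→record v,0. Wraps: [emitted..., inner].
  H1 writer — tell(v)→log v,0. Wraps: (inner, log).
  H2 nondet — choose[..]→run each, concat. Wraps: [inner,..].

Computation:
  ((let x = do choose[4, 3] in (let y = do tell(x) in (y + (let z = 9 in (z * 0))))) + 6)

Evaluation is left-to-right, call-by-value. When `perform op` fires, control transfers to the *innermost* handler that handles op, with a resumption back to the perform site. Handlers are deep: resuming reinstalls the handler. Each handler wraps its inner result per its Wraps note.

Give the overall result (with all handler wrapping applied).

Evaluation trace:
choose[4, 3] @ H2
  branch[0] choose=4:
    tell(4) @ H1 ⇒ log+=4
    H0 returns [6]
    H1 returns ([6], (4))
    H2 returns [([6], (4))]
  branch[1] choose=3:
    tell(3) @ H1 ⇒ log+=3
    H0 returns [6]
    H1 returns ([6], (3))
    H2 returns [([6], (3))]
= [([6], (4)), ([6], (3))]

Answer: [([6], (4)), ([6], (3))]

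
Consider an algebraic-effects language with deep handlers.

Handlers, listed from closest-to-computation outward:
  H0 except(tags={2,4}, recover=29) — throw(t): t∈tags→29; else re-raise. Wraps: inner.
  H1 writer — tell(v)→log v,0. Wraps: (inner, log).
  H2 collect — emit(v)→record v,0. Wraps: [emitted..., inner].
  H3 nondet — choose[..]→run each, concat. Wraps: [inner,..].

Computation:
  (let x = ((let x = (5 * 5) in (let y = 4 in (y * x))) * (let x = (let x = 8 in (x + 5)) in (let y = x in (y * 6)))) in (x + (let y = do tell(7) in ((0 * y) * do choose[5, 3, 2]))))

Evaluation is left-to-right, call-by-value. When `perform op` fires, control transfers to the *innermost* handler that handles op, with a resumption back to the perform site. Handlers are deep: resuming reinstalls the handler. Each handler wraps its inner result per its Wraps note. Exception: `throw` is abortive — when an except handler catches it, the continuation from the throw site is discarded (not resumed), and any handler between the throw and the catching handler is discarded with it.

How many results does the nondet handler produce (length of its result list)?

Answer: 3

Evaluation trace:
tell(7) @ H1 ⇒ log+=7
choose[5, 3, 2] @ H3
  branch[0] choose=5:
    H0 returns 7800
    H1 returns (7800, (7))
    H2 returns [(7800, (7))]
    H3 returns [[(7800, (7))]]
  branch[1] choose=3:
    H0 returns 7800
    H1 returns (7800, (7))
    H2 returns [(7800, (7))]
    H3 returns [[(7800, (7))]]
  branch[2] choose=2:
    H0 returns 7800
    H1 returns (7800, (7))
    H2 returns [(7800, (7))]
    H3 returns [[(7800, (7))]]
= [[(7800, (7))], [(7800, (7))], [(7800, (7))]]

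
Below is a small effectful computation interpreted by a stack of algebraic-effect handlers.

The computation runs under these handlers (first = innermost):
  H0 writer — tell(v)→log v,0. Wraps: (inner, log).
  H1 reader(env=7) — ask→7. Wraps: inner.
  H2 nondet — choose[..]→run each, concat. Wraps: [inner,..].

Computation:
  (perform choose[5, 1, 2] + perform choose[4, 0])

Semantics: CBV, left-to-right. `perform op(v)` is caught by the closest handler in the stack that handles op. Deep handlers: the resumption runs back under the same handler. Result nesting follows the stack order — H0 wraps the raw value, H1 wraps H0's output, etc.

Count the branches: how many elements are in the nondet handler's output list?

Answer: 6

Step-by-step:
choose[5, 1, 2] @ H2
  branch[0] choose=5:
    choose[4, 0] @ H2
      branch[0] choose=4:
        H0 returns (9, ())
        H1 returns (9, ())
        H2 returns [(9, ())]
      branch[1] choose=0:
        H0 returns (5, ())
        H1 returns (5, ())
        H2 returns [(5, ())]
  branch[1] choose=1:
    choose[4, 0] @ H2
      branch[0] choose=4:
        H0 returns (5, ())
        H1 returns (5, ())
        H2 returns [(5, ())]
      branch[1] choose=0:
        H0 returns (1, ())
        H1 returns (1, ())
        H2 returns [(1, ())]
  branch[2] choose=2:
    choose[4, 0] @ H2
      branch[0] choose=4:
        H0 returns (6, ())
        H1 returns (6, ())
        H2 returns [(6, ())]
      branch[1] choose=0:
        H0 returns (2, ())
        H1 returns (2, ())
        H2 returns [(2, ())]
= [(9, ()), (5, ()), (5, ()), (1, ()), (6, ()), (2, ())]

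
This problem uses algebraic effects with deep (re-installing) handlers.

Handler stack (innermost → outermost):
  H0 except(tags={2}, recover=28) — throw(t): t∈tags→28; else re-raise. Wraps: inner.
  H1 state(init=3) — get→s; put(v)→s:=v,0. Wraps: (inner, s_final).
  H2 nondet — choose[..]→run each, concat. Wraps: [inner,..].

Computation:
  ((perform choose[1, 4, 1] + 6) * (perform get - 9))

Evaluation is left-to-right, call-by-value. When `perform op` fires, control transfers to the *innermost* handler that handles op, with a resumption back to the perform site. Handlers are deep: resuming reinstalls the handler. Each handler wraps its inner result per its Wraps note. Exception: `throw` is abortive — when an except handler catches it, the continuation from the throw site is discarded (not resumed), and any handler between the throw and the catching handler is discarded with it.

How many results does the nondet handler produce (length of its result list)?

Step-by-step:
choose[1, 4, 1] @ H2
  branch[0] choose=1:
    get @ H1 ⇒ 3
    H0 returns -42
    H1 returns (-42, 3)
    H2 returns [(-42, 3)]
  branch[1] choose=4:
    get @ H1 ⇒ 3
    H0 returns -60
    H1 returns (-60, 3)
    H2 returns [(-60, 3)]
  branch[2] choose=1:
    get @ H1 ⇒ 3
    H0 returns -42
    H1 returns (-42, 3)
    H2 returns [(-42, 3)]
= [(-42, 3), (-60, 3), (-42, 3)]

Answer: 3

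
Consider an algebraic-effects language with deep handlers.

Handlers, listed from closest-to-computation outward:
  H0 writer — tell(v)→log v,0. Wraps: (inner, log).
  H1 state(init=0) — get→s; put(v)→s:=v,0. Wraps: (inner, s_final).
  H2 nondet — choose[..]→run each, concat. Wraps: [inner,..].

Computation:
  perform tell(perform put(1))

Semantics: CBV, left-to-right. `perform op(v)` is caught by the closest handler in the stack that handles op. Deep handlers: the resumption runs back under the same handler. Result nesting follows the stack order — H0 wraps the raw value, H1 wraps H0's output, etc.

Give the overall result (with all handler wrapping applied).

Answer: [((0, (0)), 1)]

Working:
put(1) @ H1 ⇒ s:=1
tell(0) @ H0 ⇒ log+=0
H0 returns (0, (0))
H1 returns ((0, (0)), 1)
H2 returns [((0, (0)), 1)]
= [((0, (0)), 1)]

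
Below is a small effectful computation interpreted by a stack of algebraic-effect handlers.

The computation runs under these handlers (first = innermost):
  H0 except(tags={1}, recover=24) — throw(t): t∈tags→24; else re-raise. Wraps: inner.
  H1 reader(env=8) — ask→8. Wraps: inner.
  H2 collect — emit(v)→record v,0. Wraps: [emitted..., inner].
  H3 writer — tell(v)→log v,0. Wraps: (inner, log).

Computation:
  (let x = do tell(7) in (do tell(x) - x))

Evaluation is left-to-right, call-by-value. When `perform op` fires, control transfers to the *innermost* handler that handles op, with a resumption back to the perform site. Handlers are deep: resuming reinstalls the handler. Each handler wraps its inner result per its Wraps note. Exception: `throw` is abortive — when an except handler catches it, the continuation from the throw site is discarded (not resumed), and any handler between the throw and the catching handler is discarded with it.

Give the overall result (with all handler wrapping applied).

Evaluation trace:
tell(7) @ H3 ⇒ log+=7
tell(0) @ H3 ⇒ log+=0
H0 returns 0
H1 returns 0
H2 returns [0]
H3 returns ([0], (7, 0))
= ([0], (7, 0))

Answer: ([0], (7, 0))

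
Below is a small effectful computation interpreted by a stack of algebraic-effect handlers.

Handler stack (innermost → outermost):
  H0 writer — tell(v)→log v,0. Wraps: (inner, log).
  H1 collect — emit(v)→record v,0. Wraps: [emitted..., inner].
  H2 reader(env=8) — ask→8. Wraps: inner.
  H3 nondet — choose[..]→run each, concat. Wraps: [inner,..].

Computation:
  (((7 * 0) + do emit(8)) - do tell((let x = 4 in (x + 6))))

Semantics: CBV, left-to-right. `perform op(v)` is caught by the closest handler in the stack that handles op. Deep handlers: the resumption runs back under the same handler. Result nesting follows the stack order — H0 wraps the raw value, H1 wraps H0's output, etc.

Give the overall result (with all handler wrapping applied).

Step-by-step:
emit(8) @ H1 ⇒ out+=8
tell(10) @ H0 ⇒ log+=10
H0 returns (0, (10))
H1 returns [8, (0, (10))]
H2 returns [8, (0, (10))]
H3 returns [[8, (0, (10))]]
= [[8, (0, (10))]]

Answer: [[8, (0, (10))]]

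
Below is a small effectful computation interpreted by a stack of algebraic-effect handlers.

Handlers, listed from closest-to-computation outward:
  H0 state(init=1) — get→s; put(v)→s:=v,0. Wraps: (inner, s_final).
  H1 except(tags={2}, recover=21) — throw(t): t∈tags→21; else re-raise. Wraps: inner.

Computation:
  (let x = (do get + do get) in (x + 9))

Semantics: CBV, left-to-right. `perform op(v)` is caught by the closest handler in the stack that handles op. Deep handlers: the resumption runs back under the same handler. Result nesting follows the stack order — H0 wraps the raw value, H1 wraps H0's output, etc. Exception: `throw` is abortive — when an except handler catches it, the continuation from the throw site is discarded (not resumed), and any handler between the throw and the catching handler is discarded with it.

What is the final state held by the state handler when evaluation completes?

Working:
get @ H0 ⇒ 1
get @ H0 ⇒ 1
H0 returns (11, 1)
H1 returns (11, 1)
= (11, 1)

Answer: 1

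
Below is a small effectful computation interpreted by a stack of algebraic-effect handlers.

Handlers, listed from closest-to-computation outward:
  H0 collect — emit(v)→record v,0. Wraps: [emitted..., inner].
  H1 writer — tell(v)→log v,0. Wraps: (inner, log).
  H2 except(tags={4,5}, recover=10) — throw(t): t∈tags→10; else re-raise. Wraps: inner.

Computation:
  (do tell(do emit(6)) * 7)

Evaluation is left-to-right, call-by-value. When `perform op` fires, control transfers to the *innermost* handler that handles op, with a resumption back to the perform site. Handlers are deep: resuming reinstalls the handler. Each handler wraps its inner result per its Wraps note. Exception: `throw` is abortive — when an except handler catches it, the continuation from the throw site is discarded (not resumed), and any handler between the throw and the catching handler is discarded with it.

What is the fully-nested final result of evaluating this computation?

Answer: ([6, 0], (0))

Working:
emit(6) @ H0 ⇒ out+=6
tell(0) @ H1 ⇒ log+=0
H0 returns [6, 0]
H1 returns ([6, 0], (0))
H2 returns ([6, 0], (0))
= ([6, 0], (0))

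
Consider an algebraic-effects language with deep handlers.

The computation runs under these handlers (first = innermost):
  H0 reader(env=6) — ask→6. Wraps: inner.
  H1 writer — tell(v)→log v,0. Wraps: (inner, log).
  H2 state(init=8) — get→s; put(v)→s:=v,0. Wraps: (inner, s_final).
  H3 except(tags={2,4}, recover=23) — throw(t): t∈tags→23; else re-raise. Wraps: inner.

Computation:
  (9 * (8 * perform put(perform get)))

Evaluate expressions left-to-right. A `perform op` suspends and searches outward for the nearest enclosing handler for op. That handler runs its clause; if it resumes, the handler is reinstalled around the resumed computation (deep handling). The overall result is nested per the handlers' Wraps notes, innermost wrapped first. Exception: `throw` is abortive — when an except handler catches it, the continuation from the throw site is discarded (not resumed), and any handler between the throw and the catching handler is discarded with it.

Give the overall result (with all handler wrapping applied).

Step-by-step:
get @ H2 ⇒ 8
put(8) @ H2 ⇒ s:=8
H0 returns 0
H1 returns (0, ())
H2 returns ((0, ()), 8)
H3 returns ((0, ()), 8)
= ((0, ()), 8)

Answer: ((0, ()), 8)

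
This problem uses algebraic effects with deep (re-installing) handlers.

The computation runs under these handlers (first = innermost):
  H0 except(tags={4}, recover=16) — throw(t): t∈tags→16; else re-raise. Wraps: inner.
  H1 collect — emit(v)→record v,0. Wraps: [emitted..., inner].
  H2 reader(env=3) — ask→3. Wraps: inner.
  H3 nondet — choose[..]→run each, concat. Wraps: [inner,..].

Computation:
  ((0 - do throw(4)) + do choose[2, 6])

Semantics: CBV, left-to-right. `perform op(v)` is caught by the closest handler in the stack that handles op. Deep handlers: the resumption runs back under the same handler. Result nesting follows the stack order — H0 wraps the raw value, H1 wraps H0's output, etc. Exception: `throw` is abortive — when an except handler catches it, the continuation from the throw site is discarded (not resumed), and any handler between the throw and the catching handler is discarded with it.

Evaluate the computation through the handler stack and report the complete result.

Evaluation trace:
throw(4) @ H0 caught ⇒ 16
H1 returns [16]
H2 returns [16]
H3 returns [[16]]
= [[16]]

Answer: [[16]]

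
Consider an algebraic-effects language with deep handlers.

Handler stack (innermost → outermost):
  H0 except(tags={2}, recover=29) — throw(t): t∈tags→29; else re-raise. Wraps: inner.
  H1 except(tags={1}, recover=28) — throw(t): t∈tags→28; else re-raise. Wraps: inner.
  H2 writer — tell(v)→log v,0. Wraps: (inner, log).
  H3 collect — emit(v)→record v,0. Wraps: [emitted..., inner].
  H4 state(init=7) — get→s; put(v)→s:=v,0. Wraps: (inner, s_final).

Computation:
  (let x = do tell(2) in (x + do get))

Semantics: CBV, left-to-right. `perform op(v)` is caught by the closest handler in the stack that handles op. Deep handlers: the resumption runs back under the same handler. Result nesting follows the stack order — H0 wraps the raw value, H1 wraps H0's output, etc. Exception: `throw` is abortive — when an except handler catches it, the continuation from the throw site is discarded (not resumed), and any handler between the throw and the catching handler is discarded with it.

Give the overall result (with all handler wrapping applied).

Answer: ([(7, (2))], 7)

Evaluation trace:
tell(2) @ H2 ⇒ log+=2
get @ H4 ⇒ 7
H0 returns 7
H1 returns 7
H2 returns (7, (2))
H3 returns [(7, (2))]
H4 returns ([(7, (2))], 7)
= ([(7, (2))], 7)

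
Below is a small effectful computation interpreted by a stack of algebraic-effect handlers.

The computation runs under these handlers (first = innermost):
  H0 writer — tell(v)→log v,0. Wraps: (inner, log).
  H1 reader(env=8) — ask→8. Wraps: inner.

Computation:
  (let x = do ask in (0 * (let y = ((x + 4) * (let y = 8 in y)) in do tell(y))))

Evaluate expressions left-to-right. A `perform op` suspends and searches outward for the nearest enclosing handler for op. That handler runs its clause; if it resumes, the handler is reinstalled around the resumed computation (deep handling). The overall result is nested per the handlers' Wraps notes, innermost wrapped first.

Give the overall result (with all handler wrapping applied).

Working:
ask @ H1 ⇒ 8
tell(96) @ H0 ⇒ log+=96
H0 returns (0, (96))
H1 returns (0, (96))
= (0, (96))

Answer: (0, (96))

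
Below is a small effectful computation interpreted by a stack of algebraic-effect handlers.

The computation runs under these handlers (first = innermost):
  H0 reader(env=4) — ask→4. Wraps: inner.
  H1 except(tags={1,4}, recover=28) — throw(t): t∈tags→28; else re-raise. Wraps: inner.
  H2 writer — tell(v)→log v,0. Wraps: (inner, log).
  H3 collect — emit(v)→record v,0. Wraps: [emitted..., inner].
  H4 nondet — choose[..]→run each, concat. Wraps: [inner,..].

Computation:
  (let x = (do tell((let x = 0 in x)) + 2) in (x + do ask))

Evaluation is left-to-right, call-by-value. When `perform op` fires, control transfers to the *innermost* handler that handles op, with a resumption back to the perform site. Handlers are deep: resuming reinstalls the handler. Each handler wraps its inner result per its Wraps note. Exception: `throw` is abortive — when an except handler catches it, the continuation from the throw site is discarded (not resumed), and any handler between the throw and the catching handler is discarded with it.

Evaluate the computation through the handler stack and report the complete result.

Step-by-step:
tell(0) @ H2 ⇒ log+=0
ask @ H0 ⇒ 4
H0 returns 6
H1 returns 6
H2 returns (6, (0))
H3 returns [(6, (0))]
H4 returns [[(6, (0))]]
= [[(6, (0))]]

Answer: [[(6, (0))]]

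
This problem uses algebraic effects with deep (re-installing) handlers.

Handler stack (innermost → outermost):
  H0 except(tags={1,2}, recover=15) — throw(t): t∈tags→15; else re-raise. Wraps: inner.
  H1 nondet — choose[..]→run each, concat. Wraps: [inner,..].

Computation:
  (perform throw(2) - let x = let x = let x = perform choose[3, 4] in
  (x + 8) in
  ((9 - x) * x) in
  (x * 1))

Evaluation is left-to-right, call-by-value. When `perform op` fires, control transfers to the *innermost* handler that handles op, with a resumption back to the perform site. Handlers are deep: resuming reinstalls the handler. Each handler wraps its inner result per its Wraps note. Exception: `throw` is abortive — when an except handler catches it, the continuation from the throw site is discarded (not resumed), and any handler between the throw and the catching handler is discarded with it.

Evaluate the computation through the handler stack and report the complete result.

Step-by-step:
throw(2) @ H0 caught ⇒ 15
H1 returns [15]
= [15]

Answer: [15]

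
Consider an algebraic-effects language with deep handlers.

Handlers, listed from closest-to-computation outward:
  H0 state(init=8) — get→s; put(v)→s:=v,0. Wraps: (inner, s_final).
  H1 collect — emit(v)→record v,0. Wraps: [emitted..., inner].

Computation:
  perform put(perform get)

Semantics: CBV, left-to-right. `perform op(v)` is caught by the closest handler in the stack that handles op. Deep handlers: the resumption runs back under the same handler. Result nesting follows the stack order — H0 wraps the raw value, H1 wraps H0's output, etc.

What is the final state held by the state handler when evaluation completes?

Evaluation trace:
get @ H0 ⇒ 8
put(8) @ H0 ⇒ s:=8
H0 returns (0, 8)
H1 returns [(0, 8)]
= [(0, 8)]

Answer: 8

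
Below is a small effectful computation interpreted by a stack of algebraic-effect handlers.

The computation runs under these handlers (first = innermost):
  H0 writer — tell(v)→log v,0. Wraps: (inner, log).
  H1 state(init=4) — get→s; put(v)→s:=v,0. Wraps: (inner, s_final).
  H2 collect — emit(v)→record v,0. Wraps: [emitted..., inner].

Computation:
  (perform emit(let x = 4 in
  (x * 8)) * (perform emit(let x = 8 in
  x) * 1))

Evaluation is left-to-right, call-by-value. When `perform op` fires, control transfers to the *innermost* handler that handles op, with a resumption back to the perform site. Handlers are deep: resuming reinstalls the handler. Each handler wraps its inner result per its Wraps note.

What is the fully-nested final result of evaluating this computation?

Answer: [32, 8, ((0, ()), 4)]

Working:
emit(32) @ H2 ⇒ out+=32
emit(8) @ H2 ⇒ out+=8
H0 returns (0, ())
H1 returns ((0, ()), 4)
H2 returns [32, 8, ((0, ()), 4)]
= [32, 8, ((0, ()), 4)]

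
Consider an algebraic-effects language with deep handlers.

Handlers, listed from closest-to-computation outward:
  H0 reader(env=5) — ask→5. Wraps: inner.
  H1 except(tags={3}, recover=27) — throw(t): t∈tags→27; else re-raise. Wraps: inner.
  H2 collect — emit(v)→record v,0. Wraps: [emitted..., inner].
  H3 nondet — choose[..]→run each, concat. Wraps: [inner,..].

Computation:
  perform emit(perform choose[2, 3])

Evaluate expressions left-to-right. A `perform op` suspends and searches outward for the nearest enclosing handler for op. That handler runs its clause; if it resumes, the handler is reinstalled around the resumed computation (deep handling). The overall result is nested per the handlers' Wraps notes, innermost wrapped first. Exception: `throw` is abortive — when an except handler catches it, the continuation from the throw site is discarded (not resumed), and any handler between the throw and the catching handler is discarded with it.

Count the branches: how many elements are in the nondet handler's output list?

Working:
choose[2, 3] @ H3
  branch[0] choose=2:
    emit(2) @ H2 ⇒ out+=2
    H0 returns 0
    H1 returns 0
    H2 returns [2, 0]
    H3 returns [[2, 0]]
  branch[1] choose=3:
    emit(3) @ H2 ⇒ out+=3
    H0 returns 0
    H1 returns 0
    H2 returns [3, 0]
    H3 returns [[3, 0]]
= [[2, 0], [3, 0]]

Answer: 2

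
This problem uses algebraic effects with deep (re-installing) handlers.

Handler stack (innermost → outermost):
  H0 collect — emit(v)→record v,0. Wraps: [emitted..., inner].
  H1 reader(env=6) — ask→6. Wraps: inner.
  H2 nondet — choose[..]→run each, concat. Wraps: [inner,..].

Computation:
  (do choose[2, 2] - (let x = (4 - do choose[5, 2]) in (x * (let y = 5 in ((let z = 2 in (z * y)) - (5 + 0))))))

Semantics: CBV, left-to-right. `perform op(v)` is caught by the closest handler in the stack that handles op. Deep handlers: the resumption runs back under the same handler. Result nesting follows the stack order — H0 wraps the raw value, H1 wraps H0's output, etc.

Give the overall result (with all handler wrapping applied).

Answer: [[7], [-8], [7], [-8]]

Step-by-step:
choose[2, 2] @ H2
  branch[0] choose=2:
    choose[5, 2] @ H2
      branch[0] choose=5:
        H0 returns [7]
        H1 returns [7]
        H2 returns [[7]]
      branch[1] choose=2:
        H0 returns [-8]
        H1 returns [-8]
        H2 returns [[-8]]
  branch[1] choose=2:
    choose[5, 2] @ H2
      branch[0] choose=5:
        H0 returns [7]
        H1 returns [7]
        H2 returns [[7]]
      branch[1] choose=2:
        H0 returns [-8]
        H1 returns [-8]
        H2 returns [[-8]]
= [[7], [-8], [7], [-8]]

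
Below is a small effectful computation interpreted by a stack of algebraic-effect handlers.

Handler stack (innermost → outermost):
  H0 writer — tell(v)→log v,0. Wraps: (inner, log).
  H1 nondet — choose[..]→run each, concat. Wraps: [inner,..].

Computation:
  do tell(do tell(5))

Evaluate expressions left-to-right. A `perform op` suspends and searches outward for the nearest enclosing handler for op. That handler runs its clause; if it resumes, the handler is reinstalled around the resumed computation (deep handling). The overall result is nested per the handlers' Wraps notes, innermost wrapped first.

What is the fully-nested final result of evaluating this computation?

Answer: [(0, (5, 0))]

Evaluation trace:
tell(5) @ H0 ⇒ log+=5
tell(0) @ H0 ⇒ log+=0
H0 returns (0, (5, 0))
H1 returns [(0, (5, 0))]
= [(0, (5, 0))]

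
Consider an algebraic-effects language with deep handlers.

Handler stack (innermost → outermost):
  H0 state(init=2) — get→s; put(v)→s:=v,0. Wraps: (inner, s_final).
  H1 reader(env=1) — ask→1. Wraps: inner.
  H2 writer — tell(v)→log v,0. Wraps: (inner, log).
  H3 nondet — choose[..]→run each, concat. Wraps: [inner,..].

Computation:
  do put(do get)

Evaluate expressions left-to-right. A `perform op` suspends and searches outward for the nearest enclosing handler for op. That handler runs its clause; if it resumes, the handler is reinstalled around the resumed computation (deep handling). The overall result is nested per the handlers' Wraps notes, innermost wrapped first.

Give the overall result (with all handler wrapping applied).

Answer: [((0, 2), ())]

Evaluation trace:
get @ H0 ⇒ 2
put(2) @ H0 ⇒ s:=2
H0 returns (0, 2)
H1 returns (0, 2)
H2 returns ((0, 2), ())
H3 returns [((0, 2), ())]
= [((0, 2), ())]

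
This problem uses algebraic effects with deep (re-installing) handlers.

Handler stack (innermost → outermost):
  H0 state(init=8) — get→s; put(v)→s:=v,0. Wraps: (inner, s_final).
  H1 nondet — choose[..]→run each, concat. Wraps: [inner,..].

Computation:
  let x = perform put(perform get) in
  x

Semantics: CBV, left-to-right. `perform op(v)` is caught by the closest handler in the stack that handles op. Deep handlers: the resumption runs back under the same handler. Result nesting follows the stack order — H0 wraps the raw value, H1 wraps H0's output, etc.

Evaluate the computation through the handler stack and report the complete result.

Evaluation trace:
get @ H0 ⇒ 8
put(8) @ H0 ⇒ s:=8
H0 returns (0, 8)
H1 returns [(0, 8)]
= [(0, 8)]

Answer: [(0, 8)]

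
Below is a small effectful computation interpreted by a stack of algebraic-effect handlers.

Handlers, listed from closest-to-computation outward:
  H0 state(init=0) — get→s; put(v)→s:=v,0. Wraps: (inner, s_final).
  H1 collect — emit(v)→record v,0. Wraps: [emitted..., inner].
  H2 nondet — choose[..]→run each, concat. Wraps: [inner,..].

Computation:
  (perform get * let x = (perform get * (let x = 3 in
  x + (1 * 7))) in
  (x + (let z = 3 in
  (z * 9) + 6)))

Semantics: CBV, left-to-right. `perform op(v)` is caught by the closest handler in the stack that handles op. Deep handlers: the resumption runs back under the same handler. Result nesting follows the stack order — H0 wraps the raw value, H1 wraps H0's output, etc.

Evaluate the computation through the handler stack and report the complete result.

Step-by-step:
get @ H0 ⇒ 0
get @ H0 ⇒ 0
H0 returns (0, 0)
H1 returns [(0, 0)]
H2 returns [[(0, 0)]]
= [[(0, 0)]]

Answer: [[(0, 0)]]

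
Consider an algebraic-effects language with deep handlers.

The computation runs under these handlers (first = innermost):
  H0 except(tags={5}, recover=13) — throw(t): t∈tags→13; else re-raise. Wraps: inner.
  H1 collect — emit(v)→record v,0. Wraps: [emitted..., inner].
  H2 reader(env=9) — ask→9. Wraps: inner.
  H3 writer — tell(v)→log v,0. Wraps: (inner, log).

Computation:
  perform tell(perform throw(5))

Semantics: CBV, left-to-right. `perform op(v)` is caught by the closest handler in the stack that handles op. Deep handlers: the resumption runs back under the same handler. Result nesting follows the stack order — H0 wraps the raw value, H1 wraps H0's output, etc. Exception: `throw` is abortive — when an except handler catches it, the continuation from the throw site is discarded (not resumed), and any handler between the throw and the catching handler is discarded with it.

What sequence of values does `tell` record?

Answer: ()

Step-by-step:
throw(5) @ H0 caught ⇒ 13
H1 returns [13]
H2 returns [13]
H3 returns ([13], ())
= ([13], ())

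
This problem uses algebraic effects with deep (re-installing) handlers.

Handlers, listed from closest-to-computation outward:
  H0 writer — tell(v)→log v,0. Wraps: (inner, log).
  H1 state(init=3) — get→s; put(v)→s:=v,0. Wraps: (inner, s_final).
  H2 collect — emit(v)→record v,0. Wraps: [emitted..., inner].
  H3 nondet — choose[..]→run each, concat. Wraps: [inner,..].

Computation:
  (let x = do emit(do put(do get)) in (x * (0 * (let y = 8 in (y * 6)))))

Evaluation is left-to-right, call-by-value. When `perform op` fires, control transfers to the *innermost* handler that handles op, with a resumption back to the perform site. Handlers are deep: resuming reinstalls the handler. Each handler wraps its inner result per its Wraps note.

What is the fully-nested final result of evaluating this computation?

Step-by-step:
get @ H1 ⇒ 3
put(3) @ H1 ⇒ s:=3
emit(0) @ H2 ⇒ out+=0
H0 returns (0, ())
H1 returns ((0, ()), 3)
H2 returns [0, ((0, ()), 3)]
H3 returns [[0, ((0, ()), 3)]]
= [[0, ((0, ()), 3)]]

Answer: [[0, ((0, ()), 3)]]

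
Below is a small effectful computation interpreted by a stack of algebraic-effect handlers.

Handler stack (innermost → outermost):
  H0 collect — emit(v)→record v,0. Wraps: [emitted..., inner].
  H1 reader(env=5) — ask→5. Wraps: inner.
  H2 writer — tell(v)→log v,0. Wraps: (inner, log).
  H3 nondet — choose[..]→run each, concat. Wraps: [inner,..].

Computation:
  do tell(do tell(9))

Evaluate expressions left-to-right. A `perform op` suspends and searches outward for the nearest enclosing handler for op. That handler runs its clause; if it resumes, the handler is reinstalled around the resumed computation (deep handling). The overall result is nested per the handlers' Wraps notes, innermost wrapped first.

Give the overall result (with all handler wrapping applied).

Answer: [([0], (9, 0))]

Step-by-step:
tell(9) @ H2 ⇒ log+=9
tell(0) @ H2 ⇒ log+=0
H0 returns [0]
H1 returns [0]
H2 returns ([0], (9, 0))
H3 returns [([0], (9, 0))]
= [([0], (9, 0))]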